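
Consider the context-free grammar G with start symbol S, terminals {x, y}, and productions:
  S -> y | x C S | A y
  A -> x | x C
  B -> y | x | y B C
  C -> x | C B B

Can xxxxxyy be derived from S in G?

yes

S ⇒ xCS ⇒ xxS ⇒ xxAy ⇒ xxxCy ⇒ xxxCBBy ⇒ xxxxBBy ⇒ xxxxxBy ⇒ xxxxxyy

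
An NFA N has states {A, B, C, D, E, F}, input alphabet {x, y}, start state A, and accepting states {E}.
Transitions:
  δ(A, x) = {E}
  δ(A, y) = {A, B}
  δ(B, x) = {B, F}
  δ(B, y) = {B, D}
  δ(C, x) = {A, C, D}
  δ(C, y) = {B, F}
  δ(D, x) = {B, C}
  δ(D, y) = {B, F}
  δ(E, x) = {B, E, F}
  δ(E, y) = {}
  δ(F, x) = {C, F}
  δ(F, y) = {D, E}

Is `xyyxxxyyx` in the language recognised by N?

Start: {A}
read x: {E}
read y: {}
The reachable set is empty and stays empty for the remaining 7 symbols.
Reachable ∩ accepting = {} — empty.

rejected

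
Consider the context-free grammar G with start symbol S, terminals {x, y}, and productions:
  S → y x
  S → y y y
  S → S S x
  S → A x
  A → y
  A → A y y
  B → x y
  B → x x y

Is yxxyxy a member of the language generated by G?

no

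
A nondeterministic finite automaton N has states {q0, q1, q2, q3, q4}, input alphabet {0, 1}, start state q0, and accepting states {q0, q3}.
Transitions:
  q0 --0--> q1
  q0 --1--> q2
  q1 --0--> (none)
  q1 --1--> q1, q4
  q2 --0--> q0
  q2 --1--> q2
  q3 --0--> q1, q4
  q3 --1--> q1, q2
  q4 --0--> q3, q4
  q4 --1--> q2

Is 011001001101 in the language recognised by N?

Start: {q0}
read 0: {q1}
read 1: {q1, q4}
read 1: {q1, q2, q4}
read 0: {q0, q3, q4}
read 0: {q1, q3, q4}
read 1: {q1, q2, q4}
read 0: {q0, q3, q4}
read 0: {q1, q3, q4}
read 1: {q1, q2, q4}
read 1: {q1, q2, q4}
read 0: {q0, q3, q4}
read 1: {q1, q2}
Reachable ∩ accepting = {} — empty.

rejected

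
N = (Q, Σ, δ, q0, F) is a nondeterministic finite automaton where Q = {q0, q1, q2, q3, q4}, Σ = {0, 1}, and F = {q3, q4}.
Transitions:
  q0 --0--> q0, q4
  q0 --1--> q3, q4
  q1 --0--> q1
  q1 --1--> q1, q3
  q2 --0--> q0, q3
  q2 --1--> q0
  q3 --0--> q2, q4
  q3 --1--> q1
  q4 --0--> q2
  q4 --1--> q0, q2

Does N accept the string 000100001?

accepted

Start: {q0}
read 0: {q0, q4}
read 0: {q0, q2, q4}
read 0: {q0, q2, q3, q4}
read 1: {q0, q1, q2, q3, q4}
read 0: {q0, q1, q2, q3, q4}
read 0: {q0, q1, q2, q3, q4}
read 0: {q0, q1, q2, q3, q4}
read 0: {q0, q1, q2, q3, q4}
read 1: {q0, q1, q2, q3, q4}
Reachable ∩ accepting = {q3, q4} — nonempty.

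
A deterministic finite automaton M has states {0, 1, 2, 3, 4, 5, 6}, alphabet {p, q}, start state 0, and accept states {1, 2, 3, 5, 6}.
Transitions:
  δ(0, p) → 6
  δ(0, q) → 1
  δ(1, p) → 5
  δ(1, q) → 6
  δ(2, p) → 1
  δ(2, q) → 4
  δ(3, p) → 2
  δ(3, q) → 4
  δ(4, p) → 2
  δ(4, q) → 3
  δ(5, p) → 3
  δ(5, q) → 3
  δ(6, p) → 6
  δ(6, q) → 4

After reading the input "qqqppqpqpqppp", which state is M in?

0 --q--> 1
1 --q--> 6
6 --q--> 4
4 --p--> 2
2 --p--> 1
1 --q--> 6
6 --p--> 6
6 --q--> 4
4 --p--> 2
2 --q--> 4
4 --p--> 2
2 --p--> 1
1 --p--> 5

5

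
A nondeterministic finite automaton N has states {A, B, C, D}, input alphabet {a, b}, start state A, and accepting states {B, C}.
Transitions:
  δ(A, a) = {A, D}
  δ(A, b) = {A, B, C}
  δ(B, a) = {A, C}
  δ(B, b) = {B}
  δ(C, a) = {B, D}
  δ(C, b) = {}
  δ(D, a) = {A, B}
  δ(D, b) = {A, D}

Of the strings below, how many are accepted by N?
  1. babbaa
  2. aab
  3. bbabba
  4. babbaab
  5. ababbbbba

5

babbaa: accepted
aab: accepted
bbabba: accepted
babbaab: accepted
ababbbbba: accepted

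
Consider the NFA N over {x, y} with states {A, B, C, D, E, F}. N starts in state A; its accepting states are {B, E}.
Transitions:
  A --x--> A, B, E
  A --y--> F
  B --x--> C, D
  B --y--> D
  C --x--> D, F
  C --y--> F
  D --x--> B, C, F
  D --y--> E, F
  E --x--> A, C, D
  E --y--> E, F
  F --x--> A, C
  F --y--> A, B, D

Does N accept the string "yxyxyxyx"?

Start: {A}
read y: {F}
read x: {A, C}
read y: {F}
read x: {A, C}
read y: {F}
read x: {A, C}
read y: {F}
read x: {A, C}
Reachable ∩ accepting = {} — empty.

rejected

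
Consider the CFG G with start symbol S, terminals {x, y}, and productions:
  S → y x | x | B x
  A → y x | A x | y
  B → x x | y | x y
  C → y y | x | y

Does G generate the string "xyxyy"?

no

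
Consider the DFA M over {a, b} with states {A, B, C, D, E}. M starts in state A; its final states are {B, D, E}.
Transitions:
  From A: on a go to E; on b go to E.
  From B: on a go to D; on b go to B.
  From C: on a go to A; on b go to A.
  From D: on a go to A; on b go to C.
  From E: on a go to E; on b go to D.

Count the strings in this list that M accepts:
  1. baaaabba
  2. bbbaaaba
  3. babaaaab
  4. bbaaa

2

baaaabba: rejected
bbbaaaba: rejected
babaaaab: accepted
bbaaa: accepted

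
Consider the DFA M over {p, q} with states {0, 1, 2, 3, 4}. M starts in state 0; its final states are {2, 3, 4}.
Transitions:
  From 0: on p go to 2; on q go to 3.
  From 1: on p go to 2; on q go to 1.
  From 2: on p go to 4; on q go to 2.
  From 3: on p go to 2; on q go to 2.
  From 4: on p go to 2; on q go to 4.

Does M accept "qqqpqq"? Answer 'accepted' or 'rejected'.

0 --q--> 3
3 --q--> 2
2 --q--> 2
2 --p--> 4
4 --q--> 4
4 --q--> 4
End in state 4, which is an accepting state.

accepted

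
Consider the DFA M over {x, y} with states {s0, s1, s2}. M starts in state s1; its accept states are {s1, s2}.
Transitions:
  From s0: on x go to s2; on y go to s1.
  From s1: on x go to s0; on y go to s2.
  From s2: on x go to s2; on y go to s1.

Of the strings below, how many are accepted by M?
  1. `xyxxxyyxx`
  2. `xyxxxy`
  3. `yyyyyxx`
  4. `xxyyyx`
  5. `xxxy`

4

`xyxxxyyxx`: accepted
`xyxxxy`: accepted
`yyyyyxx`: accepted
`xxyyyx`: rejected
`xxxy`: accepted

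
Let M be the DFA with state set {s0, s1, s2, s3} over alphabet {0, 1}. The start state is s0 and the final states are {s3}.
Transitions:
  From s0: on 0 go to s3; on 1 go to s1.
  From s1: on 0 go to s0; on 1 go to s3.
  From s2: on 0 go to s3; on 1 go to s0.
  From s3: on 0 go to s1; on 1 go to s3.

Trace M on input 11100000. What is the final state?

s0 --1--> s1
s1 --1--> s3
s3 --1--> s3
s3 --0--> s1
s1 --0--> s0
s0 --0--> s3
s3 --0--> s1
s1 --0--> s0

s0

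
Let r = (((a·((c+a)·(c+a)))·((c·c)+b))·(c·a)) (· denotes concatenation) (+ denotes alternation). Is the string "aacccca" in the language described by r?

yes

Split as aaccc·ca: ((a·((c+a)·(c+a)))·((c·c)+b)) matches aaccc and (c·a) matches ca.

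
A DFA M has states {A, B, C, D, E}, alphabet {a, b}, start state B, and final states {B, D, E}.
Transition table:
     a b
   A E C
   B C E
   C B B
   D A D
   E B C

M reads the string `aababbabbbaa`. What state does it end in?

B

B --a--> C
C --a--> B
B --b--> E
E --a--> B
B --b--> E
E --b--> C
C --a--> B
B --b--> E
E --b--> C
C --b--> B
B --a--> C
C --a--> B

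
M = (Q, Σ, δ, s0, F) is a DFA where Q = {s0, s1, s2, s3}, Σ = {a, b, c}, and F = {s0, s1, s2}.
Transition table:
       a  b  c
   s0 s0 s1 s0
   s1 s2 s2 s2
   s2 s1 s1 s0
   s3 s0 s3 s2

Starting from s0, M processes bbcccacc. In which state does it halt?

s0

s0 --b--> s1
s1 --b--> s2
s2 --c--> s0
s0 --c--> s0
s0 --c--> s0
s0 --a--> s0
s0 --c--> s0
s0 --c--> s0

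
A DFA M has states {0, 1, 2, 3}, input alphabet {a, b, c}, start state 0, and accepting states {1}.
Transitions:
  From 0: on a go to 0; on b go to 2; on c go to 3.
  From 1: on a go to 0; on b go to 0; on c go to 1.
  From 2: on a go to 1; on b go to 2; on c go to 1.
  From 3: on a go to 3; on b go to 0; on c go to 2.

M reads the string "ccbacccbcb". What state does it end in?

0

0 --c--> 3
3 --c--> 2
2 --b--> 2
2 --a--> 1
1 --c--> 1
1 --c--> 1
1 --c--> 1
1 --b--> 0
0 --c--> 3
3 --b--> 0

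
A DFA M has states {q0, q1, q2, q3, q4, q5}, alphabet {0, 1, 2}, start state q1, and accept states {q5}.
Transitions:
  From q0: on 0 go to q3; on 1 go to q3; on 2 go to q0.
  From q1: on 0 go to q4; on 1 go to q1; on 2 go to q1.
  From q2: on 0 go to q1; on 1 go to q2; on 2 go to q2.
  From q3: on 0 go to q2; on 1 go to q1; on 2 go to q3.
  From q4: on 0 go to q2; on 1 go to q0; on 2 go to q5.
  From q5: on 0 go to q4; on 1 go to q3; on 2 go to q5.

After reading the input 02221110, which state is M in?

q1 --0--> q4
q4 --2--> q5
q5 --2--> q5
q5 --2--> q5
q5 --1--> q3
q3 --1--> q1
q1 --1--> q1
q1 --0--> q4

q4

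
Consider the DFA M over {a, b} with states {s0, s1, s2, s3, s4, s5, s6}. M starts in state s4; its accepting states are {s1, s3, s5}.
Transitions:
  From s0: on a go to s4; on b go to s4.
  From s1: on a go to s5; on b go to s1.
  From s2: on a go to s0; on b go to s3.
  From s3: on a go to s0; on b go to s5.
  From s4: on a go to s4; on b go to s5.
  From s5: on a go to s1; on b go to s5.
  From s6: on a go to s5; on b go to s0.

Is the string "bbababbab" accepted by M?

s4 --b--> s5
s5 --b--> s5
s5 --a--> s1
s1 --b--> s1
s1 --a--> s5
s5 --b--> s5
s5 --b--> s5
s5 --a--> s1
s1 --b--> s1
End in state s1, which is an accepting state.

accepted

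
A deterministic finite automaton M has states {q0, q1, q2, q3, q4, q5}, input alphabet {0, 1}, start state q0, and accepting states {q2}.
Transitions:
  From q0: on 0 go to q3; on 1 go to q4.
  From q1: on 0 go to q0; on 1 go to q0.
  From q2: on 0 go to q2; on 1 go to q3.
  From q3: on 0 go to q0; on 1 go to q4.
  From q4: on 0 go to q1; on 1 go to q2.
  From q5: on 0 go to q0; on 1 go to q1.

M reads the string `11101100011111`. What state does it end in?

q0 --1--> q4
q4 --1--> q2
q2 --1--> q3
q3 --0--> q0
q0 --1--> q4
q4 --1--> q2
q2 --0--> q2
q2 --0--> q2
q2 --0--> q2
q2 --1--> q3
q3 --1--> q4
q4 --1--> q2
q2 --1--> q3
q3 --1--> q4

q4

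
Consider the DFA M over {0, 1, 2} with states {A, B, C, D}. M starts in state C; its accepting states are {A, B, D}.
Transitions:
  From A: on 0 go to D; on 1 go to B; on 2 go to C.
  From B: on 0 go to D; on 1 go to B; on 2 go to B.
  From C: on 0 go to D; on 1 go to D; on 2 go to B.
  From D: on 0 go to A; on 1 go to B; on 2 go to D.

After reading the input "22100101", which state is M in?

C --2--> B
B --2--> B
B --1--> B
B --0--> D
D --0--> A
A --1--> B
B --0--> D
D --1--> B

B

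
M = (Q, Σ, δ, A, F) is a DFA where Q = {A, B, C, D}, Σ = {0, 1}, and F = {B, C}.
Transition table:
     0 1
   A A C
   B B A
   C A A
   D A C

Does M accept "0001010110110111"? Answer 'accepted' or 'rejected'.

accepted

A --0--> A
A --0--> A
A --0--> A
A --1--> C
C --0--> A
A --1--> C
C --0--> A
A --1--> C
C --1--> A
A --0--> A
A --1--> C
C --1--> A
A --0--> A
A --1--> C
C --1--> A
A --1--> C
End in state C, which is an accepting state.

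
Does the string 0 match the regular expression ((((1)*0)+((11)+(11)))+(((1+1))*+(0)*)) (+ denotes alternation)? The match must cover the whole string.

yes

The left alternative (((1)*0)+((11)+(11))) matches 0.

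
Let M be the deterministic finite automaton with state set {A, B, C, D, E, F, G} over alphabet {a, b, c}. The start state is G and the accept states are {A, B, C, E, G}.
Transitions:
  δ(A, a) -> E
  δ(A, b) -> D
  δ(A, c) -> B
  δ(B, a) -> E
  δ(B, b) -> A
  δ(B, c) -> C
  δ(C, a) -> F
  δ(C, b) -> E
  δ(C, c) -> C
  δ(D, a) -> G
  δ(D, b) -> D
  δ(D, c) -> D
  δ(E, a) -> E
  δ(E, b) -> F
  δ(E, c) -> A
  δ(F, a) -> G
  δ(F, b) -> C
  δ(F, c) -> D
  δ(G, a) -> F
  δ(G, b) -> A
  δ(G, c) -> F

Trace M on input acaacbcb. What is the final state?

G --a--> F
F --c--> D
D --a--> G
G --a--> F
F --c--> D
D --b--> D
D --c--> D
D --b--> D

D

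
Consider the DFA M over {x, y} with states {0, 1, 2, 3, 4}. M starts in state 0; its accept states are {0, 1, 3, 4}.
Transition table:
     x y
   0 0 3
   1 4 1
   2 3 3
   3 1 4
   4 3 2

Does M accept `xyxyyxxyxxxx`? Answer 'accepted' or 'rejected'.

accepted

0 --x--> 0
0 --y--> 3
3 --x--> 1
1 --y--> 1
1 --y--> 1
1 --x--> 4
4 --x--> 3
3 --y--> 4
4 --x--> 3
3 --x--> 1
1 --x--> 4
4 --x--> 3
End in state 3, which is an accepting state.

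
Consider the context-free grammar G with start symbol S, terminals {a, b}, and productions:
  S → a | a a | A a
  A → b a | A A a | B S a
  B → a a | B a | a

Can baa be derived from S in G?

S ⇒ Aa ⇒ baa

yes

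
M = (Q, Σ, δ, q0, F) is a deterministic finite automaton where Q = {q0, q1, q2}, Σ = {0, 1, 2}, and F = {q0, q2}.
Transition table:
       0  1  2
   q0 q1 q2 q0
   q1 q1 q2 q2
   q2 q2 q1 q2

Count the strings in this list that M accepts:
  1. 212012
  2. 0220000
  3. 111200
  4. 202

212012: accepted
0220000: accepted
111200: accepted
202: accepted

4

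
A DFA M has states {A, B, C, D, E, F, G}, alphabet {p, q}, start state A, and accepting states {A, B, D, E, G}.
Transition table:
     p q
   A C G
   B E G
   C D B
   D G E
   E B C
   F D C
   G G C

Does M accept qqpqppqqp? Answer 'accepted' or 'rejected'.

accepted

A --q--> G
G --q--> C
C --p--> D
D --q--> E
E --p--> B
B --p--> E
E --q--> C
C --q--> B
B --p--> E
End in state E, which is an accepting state.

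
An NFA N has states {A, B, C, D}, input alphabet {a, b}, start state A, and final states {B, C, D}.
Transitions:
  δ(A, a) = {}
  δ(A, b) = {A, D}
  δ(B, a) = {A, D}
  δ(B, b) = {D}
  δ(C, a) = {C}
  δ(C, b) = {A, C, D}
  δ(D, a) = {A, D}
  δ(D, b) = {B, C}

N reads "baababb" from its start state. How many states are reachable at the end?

Start: {A}
read b: {A, D}
read a: {A, D}
read a: {A, D}
read b: {A, B, C, D}
read a: {A, C, D}
read b: {A, B, C, D}
read b: {A, B, C, D}
Final reachable set {A, B, C, D} has 4 states.

4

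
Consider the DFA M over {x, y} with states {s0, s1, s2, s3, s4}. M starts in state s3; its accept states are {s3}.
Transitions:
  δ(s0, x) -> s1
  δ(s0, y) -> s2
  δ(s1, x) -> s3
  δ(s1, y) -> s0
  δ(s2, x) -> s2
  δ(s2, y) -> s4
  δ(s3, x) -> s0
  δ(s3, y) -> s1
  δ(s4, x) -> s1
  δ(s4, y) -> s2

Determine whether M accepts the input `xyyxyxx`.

s3 --x--> s0
s0 --y--> s2
s2 --y--> s4
s4 --x--> s1
s1 --y--> s0
s0 --x--> s1
s1 --x--> s3
End in state s3, which is an accepting state.

accepted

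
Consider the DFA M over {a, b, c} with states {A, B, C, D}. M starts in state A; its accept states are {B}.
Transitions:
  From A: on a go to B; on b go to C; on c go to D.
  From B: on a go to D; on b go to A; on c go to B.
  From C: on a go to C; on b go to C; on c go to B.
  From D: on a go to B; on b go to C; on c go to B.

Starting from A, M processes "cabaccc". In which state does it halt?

A --c--> D
D --a--> B
B --b--> A
A --a--> B
B --c--> B
B --c--> B
B --c--> B

B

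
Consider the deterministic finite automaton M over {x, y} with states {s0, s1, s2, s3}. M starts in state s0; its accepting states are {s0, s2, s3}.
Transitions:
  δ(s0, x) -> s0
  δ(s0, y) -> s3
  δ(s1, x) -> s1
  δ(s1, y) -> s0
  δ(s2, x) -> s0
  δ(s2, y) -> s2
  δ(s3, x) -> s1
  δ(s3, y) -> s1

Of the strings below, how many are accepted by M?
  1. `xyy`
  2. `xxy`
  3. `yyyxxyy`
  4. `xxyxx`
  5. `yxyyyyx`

2

`xyy`: rejected
`xxy`: accepted
`yyyxxyy`: rejected
`xxyxx`: rejected
`yxyyyyx`: accepted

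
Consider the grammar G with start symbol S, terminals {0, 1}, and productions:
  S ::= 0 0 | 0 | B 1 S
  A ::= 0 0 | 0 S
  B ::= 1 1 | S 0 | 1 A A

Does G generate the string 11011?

no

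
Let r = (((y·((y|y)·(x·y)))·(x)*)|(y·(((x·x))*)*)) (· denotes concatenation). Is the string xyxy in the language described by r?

no

Neither ((y·((y|y)·(x·y)))·(x)*) nor (y·(((x·x))*)*) matches xyxy.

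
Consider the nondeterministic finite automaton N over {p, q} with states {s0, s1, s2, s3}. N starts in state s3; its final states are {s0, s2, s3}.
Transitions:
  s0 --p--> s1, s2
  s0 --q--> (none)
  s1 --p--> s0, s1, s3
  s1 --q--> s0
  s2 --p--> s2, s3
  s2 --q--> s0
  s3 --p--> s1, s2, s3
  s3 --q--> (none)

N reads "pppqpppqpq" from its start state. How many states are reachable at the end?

1

Start: {s3}
read p: {s1, s2, s3}
read p: {s0, s1, s2, s3}
read p: {s0, s1, s2, s3}
read q: {s0}
read p: {s1, s2}
read p: {s0, s1, s2, s3}
read p: {s0, s1, s2, s3}
read q: {s0}
read p: {s1, s2}
read q: {s0}
Final reachable set {s0} has 1 state.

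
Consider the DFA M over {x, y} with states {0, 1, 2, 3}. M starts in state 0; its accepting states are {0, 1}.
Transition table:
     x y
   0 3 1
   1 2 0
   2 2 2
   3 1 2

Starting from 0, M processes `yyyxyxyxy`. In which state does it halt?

2

0 --y--> 1
1 --y--> 0
0 --y--> 1
1 --x--> 2
2 --y--> 2
2 --x--> 2
2 --y--> 2
2 --x--> 2
2 --y--> 2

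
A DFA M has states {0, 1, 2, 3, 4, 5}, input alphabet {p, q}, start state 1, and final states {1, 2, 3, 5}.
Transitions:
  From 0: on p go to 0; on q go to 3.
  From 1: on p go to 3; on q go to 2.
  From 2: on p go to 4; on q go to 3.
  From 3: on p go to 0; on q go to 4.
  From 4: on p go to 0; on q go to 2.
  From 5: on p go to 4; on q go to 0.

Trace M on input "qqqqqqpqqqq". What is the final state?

3

1 --q--> 2
2 --q--> 3
3 --q--> 4
4 --q--> 2
2 --q--> 3
3 --q--> 4
4 --p--> 0
0 --q--> 3
3 --q--> 4
4 --q--> 2
2 --q--> 3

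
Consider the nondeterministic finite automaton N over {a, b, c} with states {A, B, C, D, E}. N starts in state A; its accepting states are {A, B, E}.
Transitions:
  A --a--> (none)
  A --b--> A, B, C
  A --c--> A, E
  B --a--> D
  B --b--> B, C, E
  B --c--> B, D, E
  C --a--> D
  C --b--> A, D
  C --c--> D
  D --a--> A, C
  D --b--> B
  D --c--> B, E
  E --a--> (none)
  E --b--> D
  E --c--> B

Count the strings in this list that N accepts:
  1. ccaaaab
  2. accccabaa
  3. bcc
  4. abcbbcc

2

ccaaaab: accepted
accccabaa: rejected
bcc: accepted
abcbbcc: rejected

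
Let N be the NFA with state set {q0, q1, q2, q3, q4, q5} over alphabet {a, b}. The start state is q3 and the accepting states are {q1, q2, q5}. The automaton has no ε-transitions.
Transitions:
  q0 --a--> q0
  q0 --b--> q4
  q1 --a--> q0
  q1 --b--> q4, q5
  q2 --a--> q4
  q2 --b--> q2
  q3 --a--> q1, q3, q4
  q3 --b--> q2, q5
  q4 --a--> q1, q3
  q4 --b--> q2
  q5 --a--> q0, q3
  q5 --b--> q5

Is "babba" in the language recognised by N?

rejected

Start: {q3}
read b: {q2, q5}
read a: {q0, q3, q4}
read b: {q2, q4, q5}
read b: {q2, q5}
read a: {q0, q3, q4}
Reachable ∩ accepting = {} — empty.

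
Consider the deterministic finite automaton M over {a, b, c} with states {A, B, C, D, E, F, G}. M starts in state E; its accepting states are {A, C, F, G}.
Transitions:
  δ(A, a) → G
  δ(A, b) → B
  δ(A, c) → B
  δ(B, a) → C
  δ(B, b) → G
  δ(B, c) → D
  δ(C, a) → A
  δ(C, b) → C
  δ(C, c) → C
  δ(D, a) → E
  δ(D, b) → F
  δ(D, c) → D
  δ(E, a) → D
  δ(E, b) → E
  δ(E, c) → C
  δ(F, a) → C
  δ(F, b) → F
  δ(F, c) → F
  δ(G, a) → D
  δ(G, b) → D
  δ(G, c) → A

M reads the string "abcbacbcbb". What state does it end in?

C

E --a--> D
D --b--> F
F --c--> F
F --b--> F
F --a--> C
C --c--> C
C --b--> C
C --c--> C
C --b--> C
C --b--> C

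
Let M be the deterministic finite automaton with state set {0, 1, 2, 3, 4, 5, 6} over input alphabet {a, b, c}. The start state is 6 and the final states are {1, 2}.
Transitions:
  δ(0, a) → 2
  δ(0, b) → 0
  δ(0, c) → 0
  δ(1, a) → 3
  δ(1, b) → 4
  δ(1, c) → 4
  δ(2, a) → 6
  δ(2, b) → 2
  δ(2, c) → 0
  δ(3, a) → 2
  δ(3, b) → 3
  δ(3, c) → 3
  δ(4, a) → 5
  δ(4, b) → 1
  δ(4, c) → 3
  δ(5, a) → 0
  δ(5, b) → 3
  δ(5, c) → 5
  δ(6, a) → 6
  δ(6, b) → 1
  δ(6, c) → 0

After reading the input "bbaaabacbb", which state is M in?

6 --b--> 1
1 --b--> 4
4 --a--> 5
5 --a--> 0
0 --a--> 2
2 --b--> 2
2 --a--> 6
6 --c--> 0
0 --b--> 0
0 --b--> 0

0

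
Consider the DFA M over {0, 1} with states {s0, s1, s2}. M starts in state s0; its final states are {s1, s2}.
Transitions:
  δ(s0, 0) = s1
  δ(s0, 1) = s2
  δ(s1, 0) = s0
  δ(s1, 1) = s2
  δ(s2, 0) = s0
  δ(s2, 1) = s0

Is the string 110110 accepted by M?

accepted

s0 --1--> s2
s2 --1--> s0
s0 --0--> s1
s1 --1--> s2
s2 --1--> s0
s0 --0--> s1
End in state s1, which is an accepting state.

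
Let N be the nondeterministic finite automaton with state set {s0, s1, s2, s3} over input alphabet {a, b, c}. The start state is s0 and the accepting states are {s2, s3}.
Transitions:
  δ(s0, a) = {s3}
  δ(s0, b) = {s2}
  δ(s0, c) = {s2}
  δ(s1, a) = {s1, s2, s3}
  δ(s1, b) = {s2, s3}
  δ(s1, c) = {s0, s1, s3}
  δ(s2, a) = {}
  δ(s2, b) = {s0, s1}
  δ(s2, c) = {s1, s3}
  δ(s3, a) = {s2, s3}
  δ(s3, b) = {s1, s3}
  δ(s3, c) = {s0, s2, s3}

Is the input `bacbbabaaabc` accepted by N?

Start: {s0}
read b: {s2}
read a: {}
The reachable set is empty and stays empty for the remaining 10 symbols.
Reachable ∩ accepting = {} — empty.

rejected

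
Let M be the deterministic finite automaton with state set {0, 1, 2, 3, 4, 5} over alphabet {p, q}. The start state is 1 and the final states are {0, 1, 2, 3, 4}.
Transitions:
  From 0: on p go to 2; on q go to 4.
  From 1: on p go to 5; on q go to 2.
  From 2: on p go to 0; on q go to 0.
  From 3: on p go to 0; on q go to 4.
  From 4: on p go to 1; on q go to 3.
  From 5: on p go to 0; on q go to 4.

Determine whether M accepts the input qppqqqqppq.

1 --q--> 2
2 --p--> 0
0 --p--> 2
2 --q--> 0
0 --q--> 4
4 --q--> 3
3 --q--> 4
4 --p--> 1
1 --p--> 5
5 --q--> 4
End in state 4, which is an accepting state.

accepted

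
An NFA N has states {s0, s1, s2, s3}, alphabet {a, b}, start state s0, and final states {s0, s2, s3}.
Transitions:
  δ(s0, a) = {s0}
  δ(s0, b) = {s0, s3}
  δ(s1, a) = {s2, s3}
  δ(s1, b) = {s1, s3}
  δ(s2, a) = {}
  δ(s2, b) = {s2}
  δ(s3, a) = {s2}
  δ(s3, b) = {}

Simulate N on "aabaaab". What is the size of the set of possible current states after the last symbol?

2

Start: {s0}
read a: {s0}
read a: {s0}
read b: {s0, s3}
read a: {s0, s2}
read a: {s0}
read a: {s0}
read b: {s0, s3}
Final reachable set {s0, s3} has 2 states.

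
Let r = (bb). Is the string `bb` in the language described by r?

Split as b·b: b matches b and b matches b.

yes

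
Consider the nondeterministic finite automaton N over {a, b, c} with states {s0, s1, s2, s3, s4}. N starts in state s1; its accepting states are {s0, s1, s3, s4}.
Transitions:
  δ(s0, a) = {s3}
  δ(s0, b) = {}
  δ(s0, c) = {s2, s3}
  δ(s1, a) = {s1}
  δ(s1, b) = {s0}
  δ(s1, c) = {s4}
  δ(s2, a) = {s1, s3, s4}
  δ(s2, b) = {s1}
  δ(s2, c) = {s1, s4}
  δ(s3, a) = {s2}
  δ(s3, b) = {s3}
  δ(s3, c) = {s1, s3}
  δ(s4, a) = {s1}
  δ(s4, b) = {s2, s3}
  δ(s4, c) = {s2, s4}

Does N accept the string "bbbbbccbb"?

rejected

Start: {s1}
read b: {s0}
read b: {}
The reachable set is empty and stays empty for the remaining 7 symbols.
Reachable ∩ accepting = {} — empty.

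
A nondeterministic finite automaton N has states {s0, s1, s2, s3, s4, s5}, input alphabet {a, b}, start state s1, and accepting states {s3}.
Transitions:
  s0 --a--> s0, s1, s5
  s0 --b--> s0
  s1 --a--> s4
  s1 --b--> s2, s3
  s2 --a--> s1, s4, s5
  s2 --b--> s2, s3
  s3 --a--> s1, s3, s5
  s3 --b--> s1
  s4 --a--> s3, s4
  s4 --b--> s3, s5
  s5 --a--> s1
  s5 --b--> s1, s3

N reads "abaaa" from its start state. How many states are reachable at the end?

4

Start: {s1}
read a: {s4}
read b: {s3, s5}
read a: {s1, s3, s5}
read a: {s1, s3, s4, s5}
read a: {s1, s3, s4, s5}
Final reachable set {s1, s3, s4, s5} has 4 states.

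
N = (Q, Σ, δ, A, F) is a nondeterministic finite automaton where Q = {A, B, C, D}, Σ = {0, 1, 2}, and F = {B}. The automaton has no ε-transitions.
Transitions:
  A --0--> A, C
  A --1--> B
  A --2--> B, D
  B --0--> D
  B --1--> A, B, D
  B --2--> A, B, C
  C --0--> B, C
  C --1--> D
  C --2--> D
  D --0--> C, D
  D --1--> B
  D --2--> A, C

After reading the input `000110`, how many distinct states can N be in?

Start: {A}
read 0: {A, C}
read 0: {A, B, C}
read 0: {A, B, C, D}
read 1: {A, B, D}
read 1: {A, B, D}
read 0: {A, C, D}
Final reachable set {A, C, D} has 3 states.

3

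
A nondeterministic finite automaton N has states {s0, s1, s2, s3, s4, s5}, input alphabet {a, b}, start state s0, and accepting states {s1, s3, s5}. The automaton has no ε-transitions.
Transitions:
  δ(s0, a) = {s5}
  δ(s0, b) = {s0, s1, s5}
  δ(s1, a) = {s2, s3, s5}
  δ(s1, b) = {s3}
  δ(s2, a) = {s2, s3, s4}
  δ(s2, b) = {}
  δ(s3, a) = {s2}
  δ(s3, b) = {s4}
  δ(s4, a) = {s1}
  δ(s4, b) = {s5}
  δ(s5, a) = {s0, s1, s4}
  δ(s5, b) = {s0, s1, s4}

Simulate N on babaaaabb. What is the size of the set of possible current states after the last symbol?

5

Start: {s0}
read b: {s0, s1, s5}
read a: {s0, s1, s2, s3, s4, s5}
read b: {s0, s1, s3, s4, s5}
read a: {s0, s1, s2, s3, s4, s5}
read a: {s0, s1, s2, s3, s4, s5}
read a: {s0, s1, s2, s3, s4, s5}
read a: {s0, s1, s2, s3, s4, s5}
read b: {s0, s1, s3, s4, s5}
read b: {s0, s1, s3, s4, s5}
Final reachable set {s0, s1, s3, s4, s5} has 5 states.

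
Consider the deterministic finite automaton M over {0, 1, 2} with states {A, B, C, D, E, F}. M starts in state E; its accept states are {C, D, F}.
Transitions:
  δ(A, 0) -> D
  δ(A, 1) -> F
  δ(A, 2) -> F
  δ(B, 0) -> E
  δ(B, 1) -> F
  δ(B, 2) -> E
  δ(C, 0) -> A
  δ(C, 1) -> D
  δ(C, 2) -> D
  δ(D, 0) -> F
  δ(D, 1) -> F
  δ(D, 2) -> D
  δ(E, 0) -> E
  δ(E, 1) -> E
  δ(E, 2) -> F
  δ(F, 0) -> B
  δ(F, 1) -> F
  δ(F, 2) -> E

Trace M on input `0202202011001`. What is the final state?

E

E --0--> E
E --2--> F
F --0--> B
B --2--> E
E --2--> F
F --0--> B
B --2--> E
E --0--> E
E --1--> E
E --1--> E
E --0--> E
E --0--> E
E --1--> E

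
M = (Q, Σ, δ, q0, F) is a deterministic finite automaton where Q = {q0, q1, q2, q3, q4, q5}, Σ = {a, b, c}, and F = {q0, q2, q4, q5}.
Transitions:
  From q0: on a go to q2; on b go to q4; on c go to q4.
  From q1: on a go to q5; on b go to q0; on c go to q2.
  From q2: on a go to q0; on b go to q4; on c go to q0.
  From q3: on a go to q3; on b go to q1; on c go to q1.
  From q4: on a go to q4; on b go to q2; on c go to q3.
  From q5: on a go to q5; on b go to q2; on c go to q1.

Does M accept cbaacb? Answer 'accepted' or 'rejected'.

q0 --c--> q4
q4 --b--> q2
q2 --a--> q0
q0 --a--> q2
q2 --c--> q0
q0 --b--> q4
End in state q4, which is an accepting state.

accepted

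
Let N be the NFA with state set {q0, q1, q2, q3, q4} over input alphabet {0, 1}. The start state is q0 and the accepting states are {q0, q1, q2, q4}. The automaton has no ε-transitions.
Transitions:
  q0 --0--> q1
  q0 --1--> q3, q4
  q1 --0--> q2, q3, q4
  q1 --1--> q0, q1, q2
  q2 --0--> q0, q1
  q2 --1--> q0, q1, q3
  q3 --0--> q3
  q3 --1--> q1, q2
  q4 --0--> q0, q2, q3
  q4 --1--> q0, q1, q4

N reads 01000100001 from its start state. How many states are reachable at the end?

5

Start: {q0}
read 0: {q1}
read 1: {q0, q1, q2}
read 0: {q0, q1, q2, q3, q4}
read 0: {q0, q1, q2, q3, q4}
read 0: {q0, q1, q2, q3, q4}
read 1: {q0, q1, q2, q3, q4}
read 0: {q0, q1, q2, q3, q4}
read 0: {q0, q1, q2, q3, q4}
read 0: {q0, q1, q2, q3, q4}
read 0: {q0, q1, q2, q3, q4}
read 1: {q0, q1, q2, q3, q4}
Final reachable set {q0, q1, q2, q3, q4} has 5 states.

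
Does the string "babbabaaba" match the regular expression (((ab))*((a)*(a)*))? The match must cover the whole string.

no

No split of babbabaaba into u·v has ((ab))* matching u and ((a)*(a)*) matching v.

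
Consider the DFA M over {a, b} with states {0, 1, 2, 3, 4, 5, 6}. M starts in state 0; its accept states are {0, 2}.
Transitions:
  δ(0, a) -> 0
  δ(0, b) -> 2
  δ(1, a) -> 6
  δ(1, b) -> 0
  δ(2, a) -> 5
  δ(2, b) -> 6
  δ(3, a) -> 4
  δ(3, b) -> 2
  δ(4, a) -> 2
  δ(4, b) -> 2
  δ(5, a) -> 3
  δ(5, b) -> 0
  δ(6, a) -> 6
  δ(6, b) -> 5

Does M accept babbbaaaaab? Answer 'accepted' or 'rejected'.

rejected

0 --b--> 2
2 --a--> 5
5 --b--> 0
0 --b--> 2
2 --b--> 6
6 --a--> 6
6 --a--> 6
6 --a--> 6
6 --a--> 6
6 --a--> 6
6 --b--> 5
End in state 5, which is not an accepting state.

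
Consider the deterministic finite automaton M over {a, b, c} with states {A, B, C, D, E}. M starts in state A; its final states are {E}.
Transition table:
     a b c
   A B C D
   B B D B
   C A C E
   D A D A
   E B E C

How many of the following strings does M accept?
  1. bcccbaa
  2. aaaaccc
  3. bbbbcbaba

bcccbaa: rejected
aaaaccc: rejected
bbbbcbaba: rejected

0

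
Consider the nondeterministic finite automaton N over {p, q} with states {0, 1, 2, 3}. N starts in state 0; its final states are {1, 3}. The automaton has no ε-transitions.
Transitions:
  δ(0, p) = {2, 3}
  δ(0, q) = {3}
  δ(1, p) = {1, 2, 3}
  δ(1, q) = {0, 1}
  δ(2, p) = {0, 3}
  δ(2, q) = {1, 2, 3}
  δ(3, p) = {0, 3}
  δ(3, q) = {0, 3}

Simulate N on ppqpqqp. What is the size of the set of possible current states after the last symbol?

Start: {0}
read p: {2, 3}
read p: {0, 3}
read q: {0, 3}
read p: {0, 2, 3}
read q: {0, 1, 2, 3}
read q: {0, 1, 2, 3}
read p: {0, 1, 2, 3}
Final reachable set {0, 1, 2, 3} has 4 states.

4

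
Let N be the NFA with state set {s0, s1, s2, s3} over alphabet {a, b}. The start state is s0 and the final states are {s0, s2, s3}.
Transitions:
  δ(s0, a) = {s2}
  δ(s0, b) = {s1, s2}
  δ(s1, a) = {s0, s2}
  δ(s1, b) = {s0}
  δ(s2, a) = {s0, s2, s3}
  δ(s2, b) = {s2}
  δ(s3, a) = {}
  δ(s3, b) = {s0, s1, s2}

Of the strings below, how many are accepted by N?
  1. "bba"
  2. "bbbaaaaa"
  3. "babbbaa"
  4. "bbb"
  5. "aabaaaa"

5

"bba": accepted
"bbbaaaaa": accepted
"babbbaa": accepted
"bbb": accepted
"aabaaaa": accepted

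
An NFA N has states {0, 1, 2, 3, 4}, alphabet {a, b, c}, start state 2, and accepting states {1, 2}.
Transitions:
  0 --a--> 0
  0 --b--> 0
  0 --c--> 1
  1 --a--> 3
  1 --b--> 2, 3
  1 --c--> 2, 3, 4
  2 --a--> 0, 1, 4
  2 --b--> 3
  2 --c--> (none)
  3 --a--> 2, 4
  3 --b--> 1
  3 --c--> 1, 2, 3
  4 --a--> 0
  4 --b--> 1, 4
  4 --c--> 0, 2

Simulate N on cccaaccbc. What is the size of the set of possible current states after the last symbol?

Start: {2}
read c: {}
The reachable set is empty and stays empty for the remaining 8 symbols.
Final reachable set {} has 0 states.

0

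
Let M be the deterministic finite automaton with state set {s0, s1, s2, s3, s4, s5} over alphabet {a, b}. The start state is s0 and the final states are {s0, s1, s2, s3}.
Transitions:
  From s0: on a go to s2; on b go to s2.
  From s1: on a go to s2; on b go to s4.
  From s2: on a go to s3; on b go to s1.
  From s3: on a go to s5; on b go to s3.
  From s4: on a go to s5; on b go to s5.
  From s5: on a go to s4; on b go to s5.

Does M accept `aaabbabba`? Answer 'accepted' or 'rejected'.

s0 --a--> s2
s2 --a--> s3
s3 --a--> s5
s5 --b--> s5
s5 --b--> s5
s5 --a--> s4
s4 --b--> s5
s5 --b--> s5
s5 --a--> s4
End in state s4, which is not an accepting state.

rejected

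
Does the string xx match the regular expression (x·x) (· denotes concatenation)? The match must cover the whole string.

Split as x·x: x matches x and x matches x.

yes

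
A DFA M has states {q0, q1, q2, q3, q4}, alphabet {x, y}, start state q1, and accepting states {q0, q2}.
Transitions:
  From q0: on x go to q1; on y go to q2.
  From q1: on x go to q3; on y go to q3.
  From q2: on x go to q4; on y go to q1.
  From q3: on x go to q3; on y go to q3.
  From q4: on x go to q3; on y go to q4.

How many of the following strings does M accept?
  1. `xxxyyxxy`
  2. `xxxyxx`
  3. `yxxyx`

`xxxyyxxy`: rejected
`xxxyxx`: rejected
`yxxyx`: rejected

0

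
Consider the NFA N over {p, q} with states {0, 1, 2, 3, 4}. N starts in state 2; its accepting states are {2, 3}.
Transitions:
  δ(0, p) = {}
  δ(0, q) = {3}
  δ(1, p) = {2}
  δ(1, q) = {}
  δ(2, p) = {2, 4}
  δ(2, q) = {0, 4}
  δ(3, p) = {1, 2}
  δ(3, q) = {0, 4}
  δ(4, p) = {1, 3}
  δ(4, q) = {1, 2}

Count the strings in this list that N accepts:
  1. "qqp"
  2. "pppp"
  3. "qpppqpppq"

"qqp": accepted
"pppp": accepted
"qpppqpppq": accepted

3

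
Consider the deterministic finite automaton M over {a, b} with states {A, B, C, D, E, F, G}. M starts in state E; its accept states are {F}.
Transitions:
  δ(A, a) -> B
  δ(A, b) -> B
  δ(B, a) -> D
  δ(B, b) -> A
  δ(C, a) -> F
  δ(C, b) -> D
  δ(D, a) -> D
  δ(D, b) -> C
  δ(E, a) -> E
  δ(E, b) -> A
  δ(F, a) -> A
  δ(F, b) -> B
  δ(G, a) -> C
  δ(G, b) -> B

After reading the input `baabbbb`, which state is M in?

D

E --b--> A
A --a--> B
B --a--> D
D --b--> C
C --b--> D
D --b--> C
C --b--> D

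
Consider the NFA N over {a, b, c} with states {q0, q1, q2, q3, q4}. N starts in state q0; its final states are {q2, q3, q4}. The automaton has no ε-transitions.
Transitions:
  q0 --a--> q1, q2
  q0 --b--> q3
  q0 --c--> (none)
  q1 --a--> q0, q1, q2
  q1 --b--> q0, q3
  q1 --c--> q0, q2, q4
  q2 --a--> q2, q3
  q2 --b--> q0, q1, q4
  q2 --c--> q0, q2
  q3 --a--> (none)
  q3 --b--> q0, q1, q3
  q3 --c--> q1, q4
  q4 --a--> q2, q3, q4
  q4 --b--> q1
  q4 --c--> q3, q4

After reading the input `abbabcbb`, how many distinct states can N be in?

Start: {q0}
read a: {q1, q2}
read b: {q0, q1, q3, q4}
read b: {q0, q1, q3}
read a: {q0, q1, q2}
read b: {q0, q1, q3, q4}
read c: {q0, q1, q2, q3, q4}
read b: {q0, q1, q3, q4}
read b: {q0, q1, q3}
Final reachable set {q0, q1, q3} has 3 states.

3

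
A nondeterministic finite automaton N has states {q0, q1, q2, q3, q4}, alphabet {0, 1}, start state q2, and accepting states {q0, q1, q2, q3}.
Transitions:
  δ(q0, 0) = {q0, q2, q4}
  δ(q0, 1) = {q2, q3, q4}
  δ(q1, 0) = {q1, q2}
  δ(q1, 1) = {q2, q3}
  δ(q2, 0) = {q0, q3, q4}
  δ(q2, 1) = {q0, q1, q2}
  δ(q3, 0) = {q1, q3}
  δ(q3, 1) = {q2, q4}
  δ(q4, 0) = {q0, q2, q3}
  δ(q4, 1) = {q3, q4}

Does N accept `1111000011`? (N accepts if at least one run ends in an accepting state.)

accepted

Start: {q2}
read 1: {q0, q1, q2}
read 1: {q0, q1, q2, q3, q4}
read 1: {q0, q1, q2, q3, q4}
read 1: {q0, q1, q2, q3, q4}
read 0: {q0, q1, q2, q3, q4}
read 0: {q0, q1, q2, q3, q4}
read 0: {q0, q1, q2, q3, q4}
read 0: {q0, q1, q2, q3, q4}
read 1: {q0, q1, q2, q3, q4}
read 1: {q0, q1, q2, q3, q4}
Reachable ∩ accepting = {q0, q1, q2, q3} — nonempty.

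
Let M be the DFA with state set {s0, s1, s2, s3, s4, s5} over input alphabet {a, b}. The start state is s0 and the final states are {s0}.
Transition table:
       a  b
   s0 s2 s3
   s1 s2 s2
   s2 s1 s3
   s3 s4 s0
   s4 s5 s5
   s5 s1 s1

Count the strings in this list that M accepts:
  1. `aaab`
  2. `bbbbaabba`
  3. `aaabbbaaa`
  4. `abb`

`aaab`: rejected
`bbbbaabba`: rejected
`aaabbbaaa`: rejected
`abb`: accepted

1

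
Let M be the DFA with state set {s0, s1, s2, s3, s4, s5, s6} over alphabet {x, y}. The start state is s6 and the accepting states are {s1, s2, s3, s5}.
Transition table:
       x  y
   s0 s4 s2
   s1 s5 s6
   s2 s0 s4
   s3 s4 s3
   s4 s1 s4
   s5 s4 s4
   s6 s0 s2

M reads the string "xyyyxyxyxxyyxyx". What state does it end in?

s6 --x--> s0
s0 --y--> s2
s2 --y--> s4
s4 --y--> s4
s4 --x--> s1
s1 --y--> s6
s6 --x--> s0
s0 --y--> s2
s2 --x--> s0
s0 --x--> s4
s4 --y--> s4
s4 --y--> s4
s4 --x--> s1
s1 --y--> s6
s6 --x--> s0

s0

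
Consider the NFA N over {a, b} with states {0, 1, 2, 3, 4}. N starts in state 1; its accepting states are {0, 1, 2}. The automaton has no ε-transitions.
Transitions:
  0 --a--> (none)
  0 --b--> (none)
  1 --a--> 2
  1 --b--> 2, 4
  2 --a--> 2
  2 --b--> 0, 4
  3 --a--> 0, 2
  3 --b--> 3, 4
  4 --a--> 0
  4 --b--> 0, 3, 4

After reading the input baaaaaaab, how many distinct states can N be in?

2

Start: {1}
read b: {2, 4}
read a: {0, 2}
read a: {2}
read a: {2}
read a: {2}
read a: {2}
read a: {2}
read a: {2}
read b: {0, 4}
Final reachable set {0, 4} has 2 states.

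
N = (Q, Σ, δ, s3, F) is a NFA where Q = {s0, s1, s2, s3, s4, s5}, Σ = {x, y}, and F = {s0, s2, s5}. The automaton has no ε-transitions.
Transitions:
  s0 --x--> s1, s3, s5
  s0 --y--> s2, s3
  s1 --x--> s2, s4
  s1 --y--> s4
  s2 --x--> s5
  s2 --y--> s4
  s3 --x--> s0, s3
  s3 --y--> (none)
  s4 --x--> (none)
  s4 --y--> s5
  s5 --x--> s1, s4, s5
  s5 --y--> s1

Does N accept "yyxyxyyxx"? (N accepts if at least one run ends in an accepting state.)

Start: {s3}
read y: {}
The reachable set is empty and stays empty for the remaining 8 symbols.
Reachable ∩ accepting = {} — empty.

rejected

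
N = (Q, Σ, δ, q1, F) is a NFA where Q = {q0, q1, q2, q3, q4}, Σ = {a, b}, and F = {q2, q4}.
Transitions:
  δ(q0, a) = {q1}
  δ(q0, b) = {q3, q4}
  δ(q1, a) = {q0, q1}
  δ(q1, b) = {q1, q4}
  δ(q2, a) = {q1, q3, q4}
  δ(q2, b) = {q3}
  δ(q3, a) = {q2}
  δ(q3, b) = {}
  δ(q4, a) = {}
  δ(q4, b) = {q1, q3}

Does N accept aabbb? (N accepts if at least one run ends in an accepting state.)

Start: {q1}
read a: {q0, q1}
read a: {q0, q1}
read b: {q1, q3, q4}
read b: {q1, q3, q4}
read b: {q1, q3, q4}
Reachable ∩ accepting = {q4} — nonempty.

accepted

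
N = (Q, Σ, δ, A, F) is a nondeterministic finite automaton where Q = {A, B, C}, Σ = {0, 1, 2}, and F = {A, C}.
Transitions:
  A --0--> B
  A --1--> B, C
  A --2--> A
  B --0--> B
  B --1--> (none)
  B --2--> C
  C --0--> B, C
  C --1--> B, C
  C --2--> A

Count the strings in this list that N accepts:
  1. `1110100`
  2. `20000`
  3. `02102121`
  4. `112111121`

`1110100`: accepted
`20000`: rejected
`02102121`: accepted
`112111121`: accepted

3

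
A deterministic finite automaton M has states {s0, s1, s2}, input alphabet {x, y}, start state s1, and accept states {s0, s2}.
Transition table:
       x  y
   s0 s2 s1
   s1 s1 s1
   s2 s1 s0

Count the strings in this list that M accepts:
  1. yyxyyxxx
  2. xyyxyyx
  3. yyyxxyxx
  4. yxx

yyxyyxxx: rejected
xyyxyyx: rejected
yyyxxyxx: rejected
yxx: rejected

0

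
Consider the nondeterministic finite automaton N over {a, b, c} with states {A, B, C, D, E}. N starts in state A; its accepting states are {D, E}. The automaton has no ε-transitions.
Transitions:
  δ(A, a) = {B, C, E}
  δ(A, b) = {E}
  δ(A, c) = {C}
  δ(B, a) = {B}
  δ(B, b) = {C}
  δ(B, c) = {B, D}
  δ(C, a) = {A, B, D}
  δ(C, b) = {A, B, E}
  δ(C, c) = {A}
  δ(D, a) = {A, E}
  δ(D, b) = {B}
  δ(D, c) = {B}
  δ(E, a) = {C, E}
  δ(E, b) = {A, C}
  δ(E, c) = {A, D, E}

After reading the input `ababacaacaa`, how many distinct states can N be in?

Start: {A}
read a: {B, C, E}
read b: {A, B, C, E}
read a: {A, B, C, D, E}
read b: {A, B, C, E}
read a: {A, B, C, D, E}
read c: {A, B, C, D, E}
read a: {A, B, C, D, E}
read a: {A, B, C, D, E}
read c: {A, B, C, D, E}
read a: {A, B, C, D, E}
read a: {A, B, C, D, E}
Final reachable set {A, B, C, D, E} has 5 states.

5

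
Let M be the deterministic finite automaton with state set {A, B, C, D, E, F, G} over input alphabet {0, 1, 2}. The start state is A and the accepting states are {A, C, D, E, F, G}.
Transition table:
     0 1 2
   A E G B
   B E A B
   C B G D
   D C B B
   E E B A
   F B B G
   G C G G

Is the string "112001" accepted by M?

accepted

A --1--> G
G --1--> G
G --2--> G
G --0--> C
C --0--> B
B --1--> A
End in state A, which is an accepting state.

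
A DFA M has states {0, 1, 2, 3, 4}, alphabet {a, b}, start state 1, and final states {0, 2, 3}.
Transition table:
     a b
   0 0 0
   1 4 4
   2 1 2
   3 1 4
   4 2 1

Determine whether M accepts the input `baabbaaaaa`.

accepted

1 --b--> 4
4 --a--> 2
2 --a--> 1
1 --b--> 4
4 --b--> 1
1 --a--> 4
4 --a--> 2
2 --a--> 1
1 --a--> 4
4 --a--> 2
End in state 2, which is an accepting state.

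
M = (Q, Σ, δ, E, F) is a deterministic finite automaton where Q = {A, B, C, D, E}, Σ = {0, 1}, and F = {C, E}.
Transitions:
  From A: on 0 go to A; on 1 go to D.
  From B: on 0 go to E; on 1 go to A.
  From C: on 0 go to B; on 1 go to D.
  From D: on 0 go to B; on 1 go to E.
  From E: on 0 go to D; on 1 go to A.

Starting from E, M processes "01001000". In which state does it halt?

A

E --0--> D
D --1--> E
E --0--> D
D --0--> B
B --1--> A
A --0--> A
A --0--> A
A --0--> A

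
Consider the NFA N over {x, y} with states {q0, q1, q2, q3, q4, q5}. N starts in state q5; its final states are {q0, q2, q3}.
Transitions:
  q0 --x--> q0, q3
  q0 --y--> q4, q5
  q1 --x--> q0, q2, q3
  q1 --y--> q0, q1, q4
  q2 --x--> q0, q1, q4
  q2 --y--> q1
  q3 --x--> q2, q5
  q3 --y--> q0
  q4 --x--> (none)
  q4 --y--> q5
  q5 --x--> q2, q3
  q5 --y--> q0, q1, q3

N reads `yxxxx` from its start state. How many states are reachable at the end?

6

Start: {q5}
read y: {q0, q1, q3}
read x: {q0, q2, q3, q5}
read x: {q0, q1, q2, q3, q4, q5}
read x: {q0, q1, q2, q3, q4, q5}
read x: {q0, q1, q2, q3, q4, q5}
Final reachable set {q0, q1, q2, q3, q4, q5} has 6 states.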